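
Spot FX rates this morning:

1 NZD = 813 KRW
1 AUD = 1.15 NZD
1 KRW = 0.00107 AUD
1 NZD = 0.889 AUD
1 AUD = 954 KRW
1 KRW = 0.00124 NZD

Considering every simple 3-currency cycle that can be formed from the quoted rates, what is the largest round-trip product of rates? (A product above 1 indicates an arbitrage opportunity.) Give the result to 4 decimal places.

1.0517

AUD→KRW→NZD→AUD: 954 × 0.00124 × 0.889 = 1.05165
AUD→NZD→KRW→AUD: 1.15 × 813 × 0.00107 = 1.00040
Maximum is AUD→KRW→NZD→AUD at 1.0517; arbitrage exists.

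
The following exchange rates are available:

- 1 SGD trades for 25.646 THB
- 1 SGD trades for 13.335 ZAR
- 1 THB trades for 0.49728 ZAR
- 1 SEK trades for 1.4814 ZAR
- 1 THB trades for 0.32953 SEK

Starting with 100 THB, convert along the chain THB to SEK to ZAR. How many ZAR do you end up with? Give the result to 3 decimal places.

48.817

100 THB × 0.32953 = 32.953 SEK
32.953 SEK × 1.4814 = 48.8165742 ZAR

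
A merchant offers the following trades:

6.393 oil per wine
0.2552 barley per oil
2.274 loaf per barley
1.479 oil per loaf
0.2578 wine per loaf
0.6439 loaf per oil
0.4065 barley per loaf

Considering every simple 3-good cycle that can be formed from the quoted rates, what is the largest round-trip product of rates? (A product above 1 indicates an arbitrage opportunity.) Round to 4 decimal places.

1.0612

wine→oil→loaf→wine: 6.393 × 0.6439 × 0.2578 = 1.06122
loaf→oil→barley→loaf: 1.479 × 0.2552 × 2.274 = 0.85830
Maximum is wine→oil→loaf→wine at 1.0612; arbitrage exists.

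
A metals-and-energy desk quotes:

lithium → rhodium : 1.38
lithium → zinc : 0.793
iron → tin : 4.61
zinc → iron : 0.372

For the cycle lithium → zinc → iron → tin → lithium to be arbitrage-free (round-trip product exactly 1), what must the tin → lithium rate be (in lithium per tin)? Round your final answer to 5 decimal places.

0.73533

Known legs of the cycle: 0.793 × 0.372 × 4.61 = 1.35993156
For no arbitrage the full-cycle product must be 1, so the missing rate is 1 / 1.35993156 ≈ 0.7353311.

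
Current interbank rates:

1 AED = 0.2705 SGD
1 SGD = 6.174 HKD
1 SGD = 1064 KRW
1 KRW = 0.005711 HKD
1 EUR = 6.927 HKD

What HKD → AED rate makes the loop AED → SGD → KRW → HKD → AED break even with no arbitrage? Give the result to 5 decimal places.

0.60839

Known legs of the cycle: 0.2705 × 1064 × 0.005711 = 1.643694332
For no arbitrage the full-cycle product must be 1, so the missing rate is 1 / 1.643694332 ≈ 0.6083856.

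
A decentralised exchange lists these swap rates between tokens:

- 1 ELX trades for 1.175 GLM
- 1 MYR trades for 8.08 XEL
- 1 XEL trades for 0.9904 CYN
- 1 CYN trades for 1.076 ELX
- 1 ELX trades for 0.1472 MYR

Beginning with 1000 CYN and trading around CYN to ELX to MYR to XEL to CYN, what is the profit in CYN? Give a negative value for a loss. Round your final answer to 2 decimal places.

1000 CYN × 1.076 = 1076 ELX
1076 ELX × 0.1472 = 158.3872 MYR
158.3872 MYR × 8.08 = 1279.768576 XEL
1279.768576 XEL × 0.9904 = 1267.4827976704 CYN
Net change: 1267.4827976704 − 1000 = 267.4827976704 CYN

267.48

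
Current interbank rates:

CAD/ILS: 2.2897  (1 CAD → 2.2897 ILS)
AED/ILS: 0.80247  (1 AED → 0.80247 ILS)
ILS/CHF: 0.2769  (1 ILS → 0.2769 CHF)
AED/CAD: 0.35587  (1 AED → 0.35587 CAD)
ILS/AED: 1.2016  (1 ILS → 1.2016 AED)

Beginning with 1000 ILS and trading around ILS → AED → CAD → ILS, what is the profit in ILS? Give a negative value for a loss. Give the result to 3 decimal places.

-20.894

1000 ILS × 1.2016 = 1201.6 AED
1201.6 AED × 0.35587 = 427.613392 CAD
427.613392 CAD × 2.2897 = 979.1063836624 ILS
Net change: 979.1063836624 − 1000 = -20.8936163376 ILS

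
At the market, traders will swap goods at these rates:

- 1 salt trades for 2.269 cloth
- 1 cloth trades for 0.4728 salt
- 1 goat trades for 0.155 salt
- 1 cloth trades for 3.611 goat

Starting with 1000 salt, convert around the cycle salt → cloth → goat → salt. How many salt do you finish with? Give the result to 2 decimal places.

1000 salt × 2.269 = 2269 cloth
2269 cloth × 3.611 = 8193.359 goat
8193.359 goat × 0.155 = 1269.970645 salt

1269.97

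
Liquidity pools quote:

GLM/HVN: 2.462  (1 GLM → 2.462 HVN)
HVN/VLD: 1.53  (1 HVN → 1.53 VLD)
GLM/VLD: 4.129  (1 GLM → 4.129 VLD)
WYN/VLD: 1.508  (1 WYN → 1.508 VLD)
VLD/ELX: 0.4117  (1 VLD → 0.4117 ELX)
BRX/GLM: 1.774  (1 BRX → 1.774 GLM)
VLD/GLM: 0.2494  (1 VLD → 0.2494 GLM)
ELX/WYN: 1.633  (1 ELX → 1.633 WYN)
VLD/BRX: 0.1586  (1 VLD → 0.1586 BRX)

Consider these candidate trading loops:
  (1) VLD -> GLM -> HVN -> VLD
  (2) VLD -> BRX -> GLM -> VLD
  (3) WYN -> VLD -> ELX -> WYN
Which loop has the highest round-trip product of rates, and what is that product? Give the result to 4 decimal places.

1.1617

(1) 0.2494 × 2.462 × 1.53 = 0.93945
(2) 0.1586 × 1.774 × 4.129 = 1.16172
(3) 1.508 × 0.4117 × 1.633 = 1.01384
Highest is cycle (2) at 1.1617 (>1, arbitrage).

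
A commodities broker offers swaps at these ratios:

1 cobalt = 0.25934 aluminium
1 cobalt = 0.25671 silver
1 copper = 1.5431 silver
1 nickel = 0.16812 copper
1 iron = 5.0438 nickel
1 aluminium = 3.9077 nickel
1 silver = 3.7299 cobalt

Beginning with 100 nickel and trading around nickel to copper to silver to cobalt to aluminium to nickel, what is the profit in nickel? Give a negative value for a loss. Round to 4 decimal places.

-1.9379

100 nickel × 0.16812 = 16.812 copper
16.812 copper × 1.5431 = 25.9425972 silver
25.9425972 silver × 3.7299 = 96.76329329628 cobalt
96.76329329628 cobalt × 0.25934 = 25.0945924834572552 aluminium
25.0945924834572552 aluminium × 3.9077 = 98.06213904760591614504 nickel
Net change: 98.06213904760591614504 − 100 = -1.93786095239408385496 nickel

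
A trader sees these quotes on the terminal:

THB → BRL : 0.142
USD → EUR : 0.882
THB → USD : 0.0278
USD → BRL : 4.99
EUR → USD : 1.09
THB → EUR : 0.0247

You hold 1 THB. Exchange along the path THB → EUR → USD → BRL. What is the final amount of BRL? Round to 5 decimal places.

0.13435

1 THB × 0.0247 = 0.0247 EUR
0.0247 EUR × 1.09 = 0.026923 USD
0.026923 USD × 4.99 = 0.13434577 BRL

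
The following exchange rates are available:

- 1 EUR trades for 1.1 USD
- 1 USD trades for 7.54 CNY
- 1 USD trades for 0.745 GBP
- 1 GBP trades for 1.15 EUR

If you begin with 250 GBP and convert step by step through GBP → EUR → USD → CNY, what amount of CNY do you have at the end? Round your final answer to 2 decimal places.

2384.53

250 GBP × 1.15 = 287.5 EUR
287.5 EUR × 1.1 = 316.25 USD
316.25 USD × 7.54 = 2384.525 CNY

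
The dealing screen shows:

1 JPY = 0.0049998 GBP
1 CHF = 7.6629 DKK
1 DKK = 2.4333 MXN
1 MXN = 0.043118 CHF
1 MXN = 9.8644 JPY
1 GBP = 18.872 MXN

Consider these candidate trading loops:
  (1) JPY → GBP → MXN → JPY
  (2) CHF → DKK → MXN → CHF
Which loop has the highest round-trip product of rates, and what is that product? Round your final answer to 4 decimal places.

(1) 0.0049998 × 18.872 × 9.8644 = 0.93077
(2) 7.6629 × 2.4333 × 0.043118 = 0.80398
Highest is cycle (1) at 0.9308 (≤1, no arbitrage).

0.9308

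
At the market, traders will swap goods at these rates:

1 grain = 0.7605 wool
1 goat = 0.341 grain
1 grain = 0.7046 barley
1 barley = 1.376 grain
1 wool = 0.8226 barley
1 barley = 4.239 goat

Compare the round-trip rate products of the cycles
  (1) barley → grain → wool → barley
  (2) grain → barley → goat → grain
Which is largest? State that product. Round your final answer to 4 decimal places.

(1) 1.376 × 0.7605 × 0.8226 = 0.86081
(2) 0.7046 × 4.239 × 0.341 = 1.01850
Highest is cycle (2) at 1.0185 (>1, arbitrage).

1.0185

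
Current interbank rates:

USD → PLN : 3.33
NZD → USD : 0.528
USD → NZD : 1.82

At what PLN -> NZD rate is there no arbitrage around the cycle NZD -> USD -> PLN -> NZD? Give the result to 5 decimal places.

Known legs of the cycle: 0.528 × 3.33 = 1.75824
For no arbitrage the full-cycle product must be 1, so the missing rate is 1 / 1.75824 ≈ 0.5687506.

0.56875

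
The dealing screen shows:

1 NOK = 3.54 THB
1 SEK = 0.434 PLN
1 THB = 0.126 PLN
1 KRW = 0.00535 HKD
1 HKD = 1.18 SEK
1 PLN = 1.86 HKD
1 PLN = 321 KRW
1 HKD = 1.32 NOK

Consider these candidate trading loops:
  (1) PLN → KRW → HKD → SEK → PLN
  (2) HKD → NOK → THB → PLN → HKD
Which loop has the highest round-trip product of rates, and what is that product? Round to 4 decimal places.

(1) 321 × 0.00535 × 1.18 × 0.434 = 0.87949
(2) 1.32 × 3.54 × 0.126 × 1.86 = 1.09512
Highest is cycle (2) at 1.0951 (>1, arbitrage).

1.0951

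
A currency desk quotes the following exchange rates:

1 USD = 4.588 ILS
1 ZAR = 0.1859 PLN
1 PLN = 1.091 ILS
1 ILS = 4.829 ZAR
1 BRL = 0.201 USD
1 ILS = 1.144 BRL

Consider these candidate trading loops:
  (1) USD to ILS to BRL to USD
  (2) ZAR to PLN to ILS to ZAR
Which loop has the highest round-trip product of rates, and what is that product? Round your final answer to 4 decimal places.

1.0550

(1) 4.588 × 1.144 × 0.201 = 1.05498
(2) 0.1859 × 1.091 × 4.829 = 0.97940
Highest is cycle (1) at 1.0550 (>1, arbitrage).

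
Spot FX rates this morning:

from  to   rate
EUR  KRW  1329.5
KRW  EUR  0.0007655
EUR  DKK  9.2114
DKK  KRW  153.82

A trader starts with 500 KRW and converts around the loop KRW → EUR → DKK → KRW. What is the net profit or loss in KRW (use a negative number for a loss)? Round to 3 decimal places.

500 KRW × 0.0007655 = 0.38275 EUR
0.38275 EUR × 9.2114 = 3.52566335 DKK
3.52566335 DKK × 153.82 = 542.317536497 KRW
Net change: 542.317536497 − 500 = 42.317536497 KRW

42.318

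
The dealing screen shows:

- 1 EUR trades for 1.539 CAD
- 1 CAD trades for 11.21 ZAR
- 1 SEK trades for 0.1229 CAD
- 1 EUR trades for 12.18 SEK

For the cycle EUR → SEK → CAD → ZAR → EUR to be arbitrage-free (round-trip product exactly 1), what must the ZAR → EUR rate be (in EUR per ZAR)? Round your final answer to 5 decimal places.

0.05959

Known legs of the cycle: 12.18 × 0.1229 × 11.21 = 16.78049562
For no arbitrage the full-cycle product must be 1, so the missing rate is 1 / 16.78049562 ≈ 0.0595930.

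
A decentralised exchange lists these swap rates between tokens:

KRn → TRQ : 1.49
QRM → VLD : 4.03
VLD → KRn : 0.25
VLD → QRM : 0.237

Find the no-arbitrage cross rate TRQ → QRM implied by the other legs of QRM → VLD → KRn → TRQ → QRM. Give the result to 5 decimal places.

0.66614

Known legs of the cycle: 4.03 × 0.25 × 1.49 = 1.501175
For no arbitrage the full-cycle product must be 1, so the missing rate is 1 / 1.501175 ≈ 0.6661449.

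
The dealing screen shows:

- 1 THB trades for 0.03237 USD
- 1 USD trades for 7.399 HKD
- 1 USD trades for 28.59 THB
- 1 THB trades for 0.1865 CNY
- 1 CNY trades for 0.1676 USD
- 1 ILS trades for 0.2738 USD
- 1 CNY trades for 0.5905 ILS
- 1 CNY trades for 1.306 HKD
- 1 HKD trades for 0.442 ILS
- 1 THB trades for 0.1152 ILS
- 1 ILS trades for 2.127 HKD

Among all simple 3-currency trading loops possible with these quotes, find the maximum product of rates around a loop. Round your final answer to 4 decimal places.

USD→THB→ILS→USD: 28.59 × 0.1152 × 0.2738 = 0.90178
USD→HKD→ILS→USD: 7.399 × 0.442 × 0.2738 = 0.89542
USD→THB→CNY→USD: 28.59 × 0.1865 × 0.1676 = 0.89365
Maximum is USD→THB→ILS→USD at 0.9018; no arbitrage — every cycle loses value.

0.9018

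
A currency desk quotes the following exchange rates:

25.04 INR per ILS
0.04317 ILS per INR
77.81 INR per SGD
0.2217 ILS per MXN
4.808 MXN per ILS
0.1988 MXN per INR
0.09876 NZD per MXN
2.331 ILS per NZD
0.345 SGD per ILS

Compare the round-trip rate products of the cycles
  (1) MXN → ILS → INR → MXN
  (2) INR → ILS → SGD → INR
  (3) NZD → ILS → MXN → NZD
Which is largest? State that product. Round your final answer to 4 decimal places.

1.1589

(1) 0.2217 × 25.04 × 0.1988 = 1.10361
(2) 0.04317 × 0.345 × 77.81 = 1.15887
(3) 2.331 × 4.808 × 0.09876 = 1.10685
Highest is cycle (2) at 1.1589 (>1, arbitrage).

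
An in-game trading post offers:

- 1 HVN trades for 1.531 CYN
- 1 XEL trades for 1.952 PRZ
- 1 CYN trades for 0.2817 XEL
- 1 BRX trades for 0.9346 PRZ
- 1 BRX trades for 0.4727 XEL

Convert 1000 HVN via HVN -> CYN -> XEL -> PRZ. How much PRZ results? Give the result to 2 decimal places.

1000 HVN × 1.531 = 1531 CYN
1531 CYN × 0.2817 = 431.2827 XEL
431.2827 XEL × 1.952 = 841.8638304 PRZ

841.86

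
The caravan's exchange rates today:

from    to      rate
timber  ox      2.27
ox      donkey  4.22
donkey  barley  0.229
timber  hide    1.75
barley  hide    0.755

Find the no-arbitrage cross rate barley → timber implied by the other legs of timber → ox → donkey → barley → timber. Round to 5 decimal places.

Known legs of the cycle: 2.27 × 4.22 × 0.229 = 2.1936826
For no arbitrage the full-cycle product must be 1, so the missing rate is 1 / 2.1936826 ≈ 0.4558545.

0.45585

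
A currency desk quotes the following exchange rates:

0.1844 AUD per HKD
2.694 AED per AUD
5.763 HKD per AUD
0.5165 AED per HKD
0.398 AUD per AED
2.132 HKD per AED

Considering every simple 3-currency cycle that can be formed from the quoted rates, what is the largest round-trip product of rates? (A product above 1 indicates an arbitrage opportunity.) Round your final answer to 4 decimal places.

1.1847

HKD→AED→AUD→HKD: 0.5165 × 0.398 × 5.763 = 1.18468
HKD→AUD→AED→HKD: 0.1844 × 2.694 × 2.132 = 1.05912
Maximum is HKD→AED→AUD→HKD at 1.1847; arbitrage exists.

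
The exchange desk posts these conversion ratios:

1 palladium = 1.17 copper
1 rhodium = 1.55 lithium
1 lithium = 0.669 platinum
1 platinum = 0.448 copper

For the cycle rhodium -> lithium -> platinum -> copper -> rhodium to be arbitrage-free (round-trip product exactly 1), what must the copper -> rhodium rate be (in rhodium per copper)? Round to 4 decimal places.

Known legs of the cycle: 1.55 × 0.669 × 0.448 = 0.4645536
For no arbitrage the full-cycle product must be 1, so the missing rate is 1 / 0.4645536 ≈ 2.152604.

2.1526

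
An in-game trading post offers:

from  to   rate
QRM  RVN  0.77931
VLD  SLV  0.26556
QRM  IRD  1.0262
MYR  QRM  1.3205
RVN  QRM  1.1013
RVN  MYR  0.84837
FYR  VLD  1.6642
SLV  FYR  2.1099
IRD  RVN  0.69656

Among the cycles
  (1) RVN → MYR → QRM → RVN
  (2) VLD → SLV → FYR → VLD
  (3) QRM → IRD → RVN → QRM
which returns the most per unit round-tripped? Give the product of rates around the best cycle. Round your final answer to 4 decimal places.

0.9325

(1) 0.84837 × 1.3205 × 0.77931 = 0.87304
(2) 0.26556 × 2.1099 × 1.6642 = 0.93246
(3) 1.0262 × 0.69656 × 1.1013 = 0.78722
Highest is cycle (2) at 0.9325 (≤1, no arbitrage).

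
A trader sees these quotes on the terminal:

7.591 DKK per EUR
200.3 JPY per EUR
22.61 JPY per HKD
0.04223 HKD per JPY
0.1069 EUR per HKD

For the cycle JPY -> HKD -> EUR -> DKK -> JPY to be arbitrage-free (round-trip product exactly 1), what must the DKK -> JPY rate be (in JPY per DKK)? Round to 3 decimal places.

Known legs of the cycle: 0.04223 × 0.1069 × 7.591 = 0.034268711717
For no arbitrage the full-cycle product must be 1, so the missing rate is 1 / 0.034268711717 ≈ 29.18114.

29.181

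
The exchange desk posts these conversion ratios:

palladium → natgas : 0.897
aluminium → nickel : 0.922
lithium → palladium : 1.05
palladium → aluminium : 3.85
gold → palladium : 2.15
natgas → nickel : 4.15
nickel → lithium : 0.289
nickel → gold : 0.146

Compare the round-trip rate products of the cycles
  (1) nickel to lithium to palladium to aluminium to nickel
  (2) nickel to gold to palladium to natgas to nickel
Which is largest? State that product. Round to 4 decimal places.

(1) 0.289 × 1.05 × 3.85 × 0.922 = 1.07716
(2) 0.146 × 2.15 × 0.897 × 4.15 = 1.16851
Highest is cycle (2) at 1.1685 (>1, arbitrage).

1.1685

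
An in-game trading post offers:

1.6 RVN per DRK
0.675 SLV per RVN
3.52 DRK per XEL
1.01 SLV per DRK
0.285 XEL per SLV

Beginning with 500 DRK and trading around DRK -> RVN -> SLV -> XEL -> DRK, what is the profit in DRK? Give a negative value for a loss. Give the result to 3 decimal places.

500 DRK × 1.6 = 800 RVN
800 RVN × 0.675 = 540 SLV
540 SLV × 0.285 = 153.9 XEL
153.9 XEL × 3.52 = 541.728 DRK
Net change: 541.728 − 500 = 41.728 DRK

41.728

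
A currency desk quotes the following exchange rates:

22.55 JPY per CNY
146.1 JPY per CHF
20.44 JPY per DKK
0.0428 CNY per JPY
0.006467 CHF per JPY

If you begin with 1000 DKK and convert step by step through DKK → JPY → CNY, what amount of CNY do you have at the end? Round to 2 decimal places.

874.83

1000 DKK × 20.44 = 20440 JPY
20440 JPY × 0.0428 = 874.832 CNY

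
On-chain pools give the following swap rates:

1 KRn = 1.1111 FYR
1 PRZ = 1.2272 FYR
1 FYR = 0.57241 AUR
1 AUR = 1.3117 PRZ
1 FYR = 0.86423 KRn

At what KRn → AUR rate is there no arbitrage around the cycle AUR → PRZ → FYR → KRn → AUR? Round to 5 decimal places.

0.71882

Known legs of the cycle: 1.3117 × 1.2272 × 0.86423 = 1.3911667945552
For no arbitrage the full-cycle product must be 1, so the missing rate is 1 / 1.3911667945552 ≈ 0.7188211.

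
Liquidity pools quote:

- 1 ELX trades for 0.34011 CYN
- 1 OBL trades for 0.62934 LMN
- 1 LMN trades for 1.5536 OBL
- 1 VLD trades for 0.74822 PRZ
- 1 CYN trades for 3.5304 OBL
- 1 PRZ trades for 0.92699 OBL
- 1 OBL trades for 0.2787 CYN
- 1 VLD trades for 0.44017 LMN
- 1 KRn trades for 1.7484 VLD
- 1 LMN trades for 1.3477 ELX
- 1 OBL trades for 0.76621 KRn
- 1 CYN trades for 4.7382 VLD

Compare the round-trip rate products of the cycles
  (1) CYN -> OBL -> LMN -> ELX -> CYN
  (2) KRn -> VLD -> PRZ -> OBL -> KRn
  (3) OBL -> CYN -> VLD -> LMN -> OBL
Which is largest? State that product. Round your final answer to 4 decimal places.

1.0184

(1) 3.5304 × 0.62934 × 1.3477 × 0.34011 = 1.01841
(2) 1.7484 × 0.74822 × 0.92699 × 0.76621 = 0.92917
(3) 0.2787 × 4.7382 × 0.44017 × 1.5536 = 0.90305
Highest is cycle (1) at 1.0184 (>1, arbitrage).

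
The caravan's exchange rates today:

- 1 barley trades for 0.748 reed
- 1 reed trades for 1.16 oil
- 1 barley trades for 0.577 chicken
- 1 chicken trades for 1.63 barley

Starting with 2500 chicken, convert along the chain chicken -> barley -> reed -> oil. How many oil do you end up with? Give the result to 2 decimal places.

3535.80

2500 chicken × 1.63 = 4075 barley
4075 barley × 0.748 = 3048.1 reed
3048.1 reed × 1.16 = 3535.796 oil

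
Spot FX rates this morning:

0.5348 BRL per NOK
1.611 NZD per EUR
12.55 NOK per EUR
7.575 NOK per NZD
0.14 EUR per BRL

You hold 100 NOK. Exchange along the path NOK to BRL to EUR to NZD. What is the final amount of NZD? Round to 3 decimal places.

100 NOK × 0.5348 = 53.48 BRL
53.48 BRL × 0.14 = 7.4872 EUR
7.4872 EUR × 1.611 = 12.0618792 NZD

12.062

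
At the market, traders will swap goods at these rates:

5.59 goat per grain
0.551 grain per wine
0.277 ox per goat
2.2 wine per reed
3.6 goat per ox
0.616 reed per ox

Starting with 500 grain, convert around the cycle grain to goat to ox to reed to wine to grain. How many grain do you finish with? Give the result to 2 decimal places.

578.12

500 grain × 5.59 = 2795 goat
2795 goat × 0.277 = 774.215 ox
774.215 ox × 0.616 = 476.91644 reed
476.91644 reed × 2.2 = 1049.216168 wine
1049.216168 wine × 0.551 = 578.118108568 grain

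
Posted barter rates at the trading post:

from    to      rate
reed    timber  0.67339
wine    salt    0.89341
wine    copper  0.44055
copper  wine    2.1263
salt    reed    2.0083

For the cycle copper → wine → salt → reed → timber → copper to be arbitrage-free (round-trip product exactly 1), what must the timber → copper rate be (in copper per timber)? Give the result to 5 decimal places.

0.38925

Known legs of the cycle: 2.1263 × 0.89341 × 2.0083 × 0.67339 = 2.569038421354129571
For no arbitrage the full-cycle product must be 1, so the missing rate is 1 / 2.569038421354129571 ≈ 0.3892507.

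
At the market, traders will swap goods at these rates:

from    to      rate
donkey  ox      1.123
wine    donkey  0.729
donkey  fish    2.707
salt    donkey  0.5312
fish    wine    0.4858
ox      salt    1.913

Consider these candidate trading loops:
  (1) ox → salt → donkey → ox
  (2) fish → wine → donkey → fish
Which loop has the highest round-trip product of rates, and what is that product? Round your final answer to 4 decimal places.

(1) 1.913 × 0.5312 × 1.123 = 1.14118
(2) 0.4858 × 0.729 × 2.707 = 0.95868
Highest is cycle (1) at 1.1412 (>1, arbitrage).

1.1412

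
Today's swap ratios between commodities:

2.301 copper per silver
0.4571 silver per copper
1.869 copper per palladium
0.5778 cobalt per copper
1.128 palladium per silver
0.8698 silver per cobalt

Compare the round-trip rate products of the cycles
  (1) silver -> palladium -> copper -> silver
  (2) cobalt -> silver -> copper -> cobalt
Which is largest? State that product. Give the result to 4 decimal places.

1.1564

(1) 1.128 × 1.869 × 0.4571 = 0.96367
(2) 0.8698 × 2.301 × 0.5778 = 1.15641
Highest is cycle (2) at 1.1564 (>1, arbitrage).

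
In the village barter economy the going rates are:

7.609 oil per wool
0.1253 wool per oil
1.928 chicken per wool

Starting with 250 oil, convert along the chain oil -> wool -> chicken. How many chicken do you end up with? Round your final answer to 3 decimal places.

60.395

250 oil × 0.1253 = 31.325 wool
31.325 wool × 1.928 = 60.3946 chicken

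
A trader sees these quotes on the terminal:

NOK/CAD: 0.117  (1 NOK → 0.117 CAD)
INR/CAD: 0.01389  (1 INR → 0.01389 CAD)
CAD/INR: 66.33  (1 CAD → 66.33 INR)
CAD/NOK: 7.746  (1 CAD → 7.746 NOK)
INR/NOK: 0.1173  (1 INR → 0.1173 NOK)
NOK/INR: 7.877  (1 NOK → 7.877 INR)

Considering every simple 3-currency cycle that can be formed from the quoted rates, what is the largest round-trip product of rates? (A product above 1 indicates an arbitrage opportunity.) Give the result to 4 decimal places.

0.9103

INR→NOK→CAD→INR: 0.1173 × 0.117 × 66.33 = 0.91032
INR→CAD→NOK→INR: 0.01389 × 7.746 × 7.877 = 0.84750
Maximum is INR→NOK→CAD→INR at 0.9103; no arbitrage — every cycle loses value.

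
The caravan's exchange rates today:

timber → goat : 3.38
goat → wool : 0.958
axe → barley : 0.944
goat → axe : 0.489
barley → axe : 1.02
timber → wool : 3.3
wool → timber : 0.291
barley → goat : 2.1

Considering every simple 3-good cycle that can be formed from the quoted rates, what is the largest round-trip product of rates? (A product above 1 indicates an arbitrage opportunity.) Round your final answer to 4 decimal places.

0.9694

goat→axe→barley→goat: 0.489 × 0.944 × 2.1 = 0.96939
wool→timber→goat→wool: 0.291 × 3.38 × 0.958 = 0.94227
Maximum is goat→axe→barley→goat at 0.9694; no arbitrage — every cycle loses value.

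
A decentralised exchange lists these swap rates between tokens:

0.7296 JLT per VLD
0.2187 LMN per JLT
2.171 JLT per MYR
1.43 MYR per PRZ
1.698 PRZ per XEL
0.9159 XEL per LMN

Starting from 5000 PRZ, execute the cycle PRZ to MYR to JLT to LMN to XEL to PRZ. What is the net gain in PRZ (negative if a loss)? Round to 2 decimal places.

279.59

5000 PRZ × 1.43 = 7150 MYR
7150 MYR × 2.171 = 15522.65 JLT
15522.65 JLT × 0.2187 = 3394.803555 LMN
3394.803555 LMN × 0.9159 = 3109.3005760245 XEL
3109.3005760245 XEL × 1.698 = 5279.592378089601 PRZ
Net change: 5279.592378089601 − 5000 = 279.592378089601 PRZ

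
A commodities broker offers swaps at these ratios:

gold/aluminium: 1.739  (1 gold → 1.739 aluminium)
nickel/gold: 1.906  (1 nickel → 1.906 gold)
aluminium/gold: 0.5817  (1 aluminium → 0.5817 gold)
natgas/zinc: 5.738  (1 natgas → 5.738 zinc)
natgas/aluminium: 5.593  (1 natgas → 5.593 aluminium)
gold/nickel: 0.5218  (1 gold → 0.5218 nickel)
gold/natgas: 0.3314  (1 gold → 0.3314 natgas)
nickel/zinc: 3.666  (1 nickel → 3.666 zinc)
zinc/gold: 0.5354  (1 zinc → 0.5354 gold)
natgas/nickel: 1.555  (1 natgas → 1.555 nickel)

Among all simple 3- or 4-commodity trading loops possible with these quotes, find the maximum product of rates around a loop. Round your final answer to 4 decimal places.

1.0782

natgas→aluminium→gold→natgas: 5.593 × 0.5817 × 0.3314 = 1.07819
nickel→zinc→gold→nickel: 3.666 × 0.5354 × 0.5218 = 1.02418
natgas→zinc→gold→natgas: 5.738 × 0.5354 × 0.3314 = 1.01810
natgas→nickel→zinc→gold→natgas: 1.555 × 3.666 × 0.5354 × 0.3314 = 1.01147
natgas→nickel→gold→natgas: 1.555 × 1.906 × 0.3314 = 0.98221
Maximum is natgas→aluminium→gold→natgas at 1.0782; arbitrage exists.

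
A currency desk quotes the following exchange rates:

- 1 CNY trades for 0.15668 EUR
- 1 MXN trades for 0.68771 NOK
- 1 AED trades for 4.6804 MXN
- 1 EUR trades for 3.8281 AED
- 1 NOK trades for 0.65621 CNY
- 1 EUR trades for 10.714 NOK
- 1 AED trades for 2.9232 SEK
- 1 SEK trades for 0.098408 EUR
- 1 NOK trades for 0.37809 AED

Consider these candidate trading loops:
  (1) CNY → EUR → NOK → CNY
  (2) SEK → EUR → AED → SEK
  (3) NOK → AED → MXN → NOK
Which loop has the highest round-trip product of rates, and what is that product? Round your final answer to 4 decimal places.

(1) 0.15668 × 10.714 × 0.65621 = 1.10156
(2) 0.098408 × 3.8281 × 2.9232 = 1.10122
(3) 0.37809 × 4.6804 × 0.68771 = 1.21698
Highest is cycle (3) at 1.2170 (>1, arbitrage).

1.2170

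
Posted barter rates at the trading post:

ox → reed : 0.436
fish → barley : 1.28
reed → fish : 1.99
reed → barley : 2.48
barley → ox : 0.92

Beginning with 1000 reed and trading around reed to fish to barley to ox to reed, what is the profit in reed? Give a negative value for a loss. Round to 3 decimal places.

1000 reed × 1.99 = 1990 fish
1990 fish × 1.28 = 2547.2 barley
2547.2 barley × 0.92 = 2343.424 ox
2343.424 ox × 0.436 = 1021.732864 reed
Net change: 1021.732864 − 1000 = 21.732864 reed

21.733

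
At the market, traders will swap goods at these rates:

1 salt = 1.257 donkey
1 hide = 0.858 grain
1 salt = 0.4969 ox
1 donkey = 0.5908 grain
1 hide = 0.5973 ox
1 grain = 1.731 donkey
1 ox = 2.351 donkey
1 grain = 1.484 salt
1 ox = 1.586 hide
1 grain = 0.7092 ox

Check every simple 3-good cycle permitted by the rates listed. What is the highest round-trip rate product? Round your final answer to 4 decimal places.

grain→salt→donkey→grain: 1.484 × 1.257 × 0.5908 = 1.10207
grain→ox→donkey→grain: 0.7092 × 2.351 × 0.5908 = 0.98506
grain→ox→hide→grain: 0.7092 × 1.586 × 0.858 = 0.96507
Maximum is grain→salt→donkey→grain at 1.1021; arbitrage exists.

1.1021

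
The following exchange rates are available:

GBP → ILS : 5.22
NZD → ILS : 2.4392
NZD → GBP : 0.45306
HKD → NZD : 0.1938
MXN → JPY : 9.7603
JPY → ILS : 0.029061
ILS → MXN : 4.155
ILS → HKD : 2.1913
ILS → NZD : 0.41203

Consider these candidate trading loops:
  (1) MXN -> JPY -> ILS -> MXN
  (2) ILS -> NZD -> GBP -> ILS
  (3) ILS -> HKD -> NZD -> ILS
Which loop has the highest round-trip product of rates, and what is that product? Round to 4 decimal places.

1.1785

(1) 9.7603 × 0.029061 × 4.155 = 1.17854
(2) 0.41203 × 0.45306 × 5.22 = 0.97444
(3) 2.1913 × 0.1938 × 2.4392 = 1.03586
Highest is cycle (1) at 1.1785 (>1, arbitrage).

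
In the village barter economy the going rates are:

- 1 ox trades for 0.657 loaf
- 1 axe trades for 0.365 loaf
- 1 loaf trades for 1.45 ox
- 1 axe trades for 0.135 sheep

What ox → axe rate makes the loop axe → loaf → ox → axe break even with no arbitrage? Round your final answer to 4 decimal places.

1.8895

Known legs of the cycle: 0.365 × 1.45 = 0.52925
For no arbitrage the full-cycle product must be 1, so the missing rate is 1 / 0.52925 ≈ 1.889466.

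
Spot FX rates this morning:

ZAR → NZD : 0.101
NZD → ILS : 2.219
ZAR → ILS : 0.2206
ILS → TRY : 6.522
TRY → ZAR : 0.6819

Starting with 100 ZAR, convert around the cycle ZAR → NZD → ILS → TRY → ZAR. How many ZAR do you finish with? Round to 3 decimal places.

100 ZAR × 0.101 = 10.1 NZD
10.1 NZD × 2.219 = 22.4119 ILS
22.4119 ILS × 6.522 = 146.1704118 TRY
146.1704118 TRY × 0.6819 = 99.67360380642 ZAR

99.674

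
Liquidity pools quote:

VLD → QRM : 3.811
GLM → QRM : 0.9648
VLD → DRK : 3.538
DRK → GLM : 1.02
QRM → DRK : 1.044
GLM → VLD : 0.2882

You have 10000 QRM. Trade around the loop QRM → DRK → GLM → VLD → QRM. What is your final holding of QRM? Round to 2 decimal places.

11695.90

10000 QRM × 1.044 = 10440 DRK
10440 DRK × 1.02 = 10648.8 GLM
10648.8 GLM × 0.2882 = 3068.98416 VLD
3068.98416 VLD × 3.811 = 11695.89863376 QRM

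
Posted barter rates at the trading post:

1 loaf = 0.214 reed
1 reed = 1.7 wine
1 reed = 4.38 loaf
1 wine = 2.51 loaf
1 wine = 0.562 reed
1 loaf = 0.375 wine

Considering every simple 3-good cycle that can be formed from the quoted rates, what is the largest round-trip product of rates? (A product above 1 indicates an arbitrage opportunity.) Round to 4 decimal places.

loaf→wine→reed→loaf: 0.375 × 0.562 × 4.38 = 0.92309
loaf→reed→wine→loaf: 0.214 × 1.7 × 2.51 = 0.91314
Maximum is loaf→wine→reed→loaf at 0.9231; no arbitrage — every cycle loses value.

0.9231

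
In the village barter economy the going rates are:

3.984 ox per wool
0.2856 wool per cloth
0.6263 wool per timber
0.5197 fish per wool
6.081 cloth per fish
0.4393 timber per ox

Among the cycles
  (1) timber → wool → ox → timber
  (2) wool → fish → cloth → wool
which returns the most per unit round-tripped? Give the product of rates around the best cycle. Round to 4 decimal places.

(1) 0.6263 × 3.984 × 0.4393 = 1.09613
(2) 0.5197 × 6.081 × 0.2856 = 0.90258
Highest is cycle (1) at 1.0961 (>1, arbitrage).

1.0961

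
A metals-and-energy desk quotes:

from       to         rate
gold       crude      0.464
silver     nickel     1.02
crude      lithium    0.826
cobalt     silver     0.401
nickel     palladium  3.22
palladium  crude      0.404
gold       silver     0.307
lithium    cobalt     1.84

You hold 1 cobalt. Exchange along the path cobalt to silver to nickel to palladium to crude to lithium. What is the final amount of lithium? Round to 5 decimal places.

0.43950

1 cobalt × 0.401 = 0.401 silver
0.401 silver × 1.02 = 0.40902 nickel
0.40902 nickel × 3.22 = 1.3170444 palladium
1.3170444 palladium × 0.404 = 0.5320859376 crude
0.5320859376 crude × 0.826 = 0.4395029844576 lithium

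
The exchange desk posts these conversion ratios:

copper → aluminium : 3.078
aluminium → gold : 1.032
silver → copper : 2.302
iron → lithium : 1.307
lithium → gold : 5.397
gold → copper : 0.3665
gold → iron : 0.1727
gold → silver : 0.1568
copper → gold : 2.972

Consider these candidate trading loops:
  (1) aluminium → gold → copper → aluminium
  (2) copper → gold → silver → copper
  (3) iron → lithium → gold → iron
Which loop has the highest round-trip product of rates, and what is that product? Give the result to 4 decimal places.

1.2182

(1) 1.032 × 0.3665 × 3.078 = 1.16419
(2) 2.972 × 0.1568 × 2.302 = 1.07275
(3) 1.307 × 5.397 × 0.1727 = 1.21820
Highest is cycle (3) at 1.2182 (>1, arbitrage).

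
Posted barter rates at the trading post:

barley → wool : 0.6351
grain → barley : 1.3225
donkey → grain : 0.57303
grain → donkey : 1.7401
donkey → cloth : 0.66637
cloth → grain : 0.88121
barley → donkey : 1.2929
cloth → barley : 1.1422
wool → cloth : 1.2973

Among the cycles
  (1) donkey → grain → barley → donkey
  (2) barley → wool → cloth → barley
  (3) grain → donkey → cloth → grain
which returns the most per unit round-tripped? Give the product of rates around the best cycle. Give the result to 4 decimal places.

(1) 0.57303 × 1.3225 × 1.2929 = 0.97980
(2) 0.6351 × 1.2973 × 1.1422 = 0.94108
(3) 1.7401 × 0.66637 × 0.88121 = 1.02181
Highest is cycle (3) at 1.0218 (>1, arbitrage).

1.0218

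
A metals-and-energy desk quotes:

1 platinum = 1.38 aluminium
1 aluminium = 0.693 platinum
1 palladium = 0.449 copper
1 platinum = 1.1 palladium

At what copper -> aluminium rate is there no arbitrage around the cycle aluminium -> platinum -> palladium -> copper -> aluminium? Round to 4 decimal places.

Known legs of the cycle: 0.693 × 1.1 × 0.449 = 0.3422727
For no arbitrage the full-cycle product must be 1, so the missing rate is 1 / 0.3422727 ≈ 2.921647.

2.9216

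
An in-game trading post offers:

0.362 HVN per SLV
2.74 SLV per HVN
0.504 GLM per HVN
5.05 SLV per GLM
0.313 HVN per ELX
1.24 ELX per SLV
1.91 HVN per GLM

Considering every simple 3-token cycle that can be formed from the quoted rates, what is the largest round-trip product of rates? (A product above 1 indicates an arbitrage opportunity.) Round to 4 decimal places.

1.0634

ELX→HVN→SLV→ELX: 0.313 × 2.74 × 1.24 = 1.06345
SLV→HVN→GLM→SLV: 0.362 × 0.504 × 5.05 = 0.92136
Maximum is ELX→HVN→SLV→ELX at 1.0634; arbitrage exists.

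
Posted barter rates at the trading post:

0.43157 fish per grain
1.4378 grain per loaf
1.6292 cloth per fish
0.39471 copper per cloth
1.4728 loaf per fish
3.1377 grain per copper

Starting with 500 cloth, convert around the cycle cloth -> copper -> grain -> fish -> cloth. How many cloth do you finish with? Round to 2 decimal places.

500 cloth × 0.39471 = 197.355 copper
197.355 copper × 3.1377 = 619.2407835 grain
619.2407835 grain × 0.43157 = 267.245744935095 fish
267.245744935095 fish × 1.6292 = 435.396767648256774 cloth

435.40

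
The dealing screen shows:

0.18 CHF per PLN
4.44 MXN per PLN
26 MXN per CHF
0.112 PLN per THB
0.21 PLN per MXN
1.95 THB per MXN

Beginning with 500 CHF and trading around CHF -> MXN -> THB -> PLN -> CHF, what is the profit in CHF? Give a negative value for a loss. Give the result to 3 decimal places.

11.056

500 CHF × 26 = 13000 MXN
13000 MXN × 1.95 = 25350 THB
25350 THB × 0.112 = 2839.2 PLN
2839.2 PLN × 0.18 = 511.056 CHF
Net change: 511.056 − 500 = 11.056 CHF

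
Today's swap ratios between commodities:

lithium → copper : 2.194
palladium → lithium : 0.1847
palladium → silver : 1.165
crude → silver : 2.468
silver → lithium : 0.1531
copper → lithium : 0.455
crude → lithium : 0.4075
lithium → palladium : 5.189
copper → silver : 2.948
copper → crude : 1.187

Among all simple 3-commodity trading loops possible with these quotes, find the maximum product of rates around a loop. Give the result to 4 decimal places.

crude→lithium→copper→crude: 0.4075 × 2.194 × 1.187 = 1.06124
copper→silver→lithium→copper: 2.948 × 0.1531 × 2.194 = 0.99024
lithium→palladium→silver→lithium: 5.189 × 1.165 × 0.1531 = 0.92552
Maximum is crude→lithium→copper→crude at 1.0612; arbitrage exists.

1.0612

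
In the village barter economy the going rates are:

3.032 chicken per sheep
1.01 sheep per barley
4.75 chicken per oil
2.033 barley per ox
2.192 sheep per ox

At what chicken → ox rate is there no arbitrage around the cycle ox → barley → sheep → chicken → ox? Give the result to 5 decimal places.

Known legs of the cycle: 2.033 × 1.01 × 3.032 = 6.22569656
For no arbitrage the full-cycle product must be 1, so the missing rate is 1 / 6.22569656 ≈ 0.1606246.

0.16062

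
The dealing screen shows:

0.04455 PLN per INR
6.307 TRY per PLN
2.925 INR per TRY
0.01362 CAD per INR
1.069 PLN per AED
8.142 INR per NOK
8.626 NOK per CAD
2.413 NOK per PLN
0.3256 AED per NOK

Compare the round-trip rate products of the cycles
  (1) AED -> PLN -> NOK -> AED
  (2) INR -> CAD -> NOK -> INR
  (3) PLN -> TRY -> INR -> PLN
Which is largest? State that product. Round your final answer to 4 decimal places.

0.9566

(1) 1.069 × 2.413 × 0.3256 = 0.83988
(2) 0.01362 × 8.626 × 8.142 = 0.95657
(3) 6.307 × 2.925 × 0.04455 = 0.82186
Highest is cycle (2) at 0.9566 (≤1, no arbitrage).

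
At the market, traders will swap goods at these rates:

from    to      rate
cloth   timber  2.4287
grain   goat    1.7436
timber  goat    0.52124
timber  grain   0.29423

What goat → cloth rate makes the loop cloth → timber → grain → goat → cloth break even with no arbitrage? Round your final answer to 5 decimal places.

0.80259

Known legs of the cycle: 2.4287 × 0.29423 × 1.7436 = 1.2459702847836
For no arbitrage the full-cycle product must be 1, so the missing rate is 1 / 1.2459702847836 ≈ 0.8025874.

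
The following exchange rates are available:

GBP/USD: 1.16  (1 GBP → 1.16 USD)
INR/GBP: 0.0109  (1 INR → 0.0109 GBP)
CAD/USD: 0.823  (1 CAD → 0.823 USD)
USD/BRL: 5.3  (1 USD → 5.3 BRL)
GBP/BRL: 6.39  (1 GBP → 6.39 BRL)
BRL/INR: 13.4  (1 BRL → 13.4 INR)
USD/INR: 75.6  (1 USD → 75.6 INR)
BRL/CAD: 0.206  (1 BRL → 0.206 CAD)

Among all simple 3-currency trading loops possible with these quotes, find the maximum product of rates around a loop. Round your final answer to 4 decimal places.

0.9559

GBP→USD→INR→GBP: 1.16 × 75.6 × 0.0109 = 0.95589
BRL→INR→GBP→BRL: 13.4 × 0.0109 × 6.39 = 0.93332
CAD→USD→BRL→CAD: 0.823 × 5.3 × 0.206 = 0.89855
Maximum is GBP→USD→INR→GBP at 0.9559; no arbitrage — every cycle loses value.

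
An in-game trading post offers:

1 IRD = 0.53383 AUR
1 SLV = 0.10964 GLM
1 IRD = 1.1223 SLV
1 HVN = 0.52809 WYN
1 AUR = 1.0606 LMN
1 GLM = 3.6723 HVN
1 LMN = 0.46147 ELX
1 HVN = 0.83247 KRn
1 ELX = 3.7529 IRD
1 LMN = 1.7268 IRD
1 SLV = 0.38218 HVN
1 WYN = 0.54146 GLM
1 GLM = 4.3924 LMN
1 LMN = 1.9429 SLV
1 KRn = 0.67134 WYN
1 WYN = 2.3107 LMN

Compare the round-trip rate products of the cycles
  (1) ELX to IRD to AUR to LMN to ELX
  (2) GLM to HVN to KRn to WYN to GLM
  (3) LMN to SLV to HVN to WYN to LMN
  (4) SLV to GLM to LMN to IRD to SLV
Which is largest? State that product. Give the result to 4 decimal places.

1.1113

(1) 3.7529 × 0.53383 × 1.0606 × 0.46147 = 0.98054
(2) 3.6723 × 0.83247 × 0.67134 × 0.54146 = 1.11126
(3) 1.9429 × 0.38218 × 0.52809 × 2.3107 = 0.90609
(4) 0.10964 × 4.3924 × 1.7268 × 1.1223 = 0.93330
Highest is cycle (2) at 1.1113 (>1, arbitrage).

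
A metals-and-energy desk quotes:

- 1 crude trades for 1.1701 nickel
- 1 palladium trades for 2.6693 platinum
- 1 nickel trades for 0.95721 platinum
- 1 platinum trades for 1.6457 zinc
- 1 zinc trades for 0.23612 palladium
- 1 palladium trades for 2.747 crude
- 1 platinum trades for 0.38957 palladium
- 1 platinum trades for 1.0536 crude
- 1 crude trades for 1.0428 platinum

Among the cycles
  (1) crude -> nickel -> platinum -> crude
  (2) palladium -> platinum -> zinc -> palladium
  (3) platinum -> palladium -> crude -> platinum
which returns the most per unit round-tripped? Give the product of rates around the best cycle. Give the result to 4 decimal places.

1.1801

(1) 1.1701 × 0.95721 × 1.0536 = 1.18007
(2) 2.6693 × 1.6457 × 0.23612 = 1.03724
(3) 0.38957 × 2.747 × 1.0428 = 1.11595
Highest is cycle (1) at 1.1801 (>1, arbitrage).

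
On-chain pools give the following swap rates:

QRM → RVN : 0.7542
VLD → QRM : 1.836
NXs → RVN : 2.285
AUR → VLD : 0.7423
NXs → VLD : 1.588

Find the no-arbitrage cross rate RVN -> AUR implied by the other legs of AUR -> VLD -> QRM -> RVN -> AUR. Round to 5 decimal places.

0.97288

Known legs of the cycle: 0.7423 × 1.836 × 0.7542 = 1.02787112376
For no arbitrage the full-cycle product must be 1, so the missing rate is 1 / 1.02787112376 ≈ 0.9728846.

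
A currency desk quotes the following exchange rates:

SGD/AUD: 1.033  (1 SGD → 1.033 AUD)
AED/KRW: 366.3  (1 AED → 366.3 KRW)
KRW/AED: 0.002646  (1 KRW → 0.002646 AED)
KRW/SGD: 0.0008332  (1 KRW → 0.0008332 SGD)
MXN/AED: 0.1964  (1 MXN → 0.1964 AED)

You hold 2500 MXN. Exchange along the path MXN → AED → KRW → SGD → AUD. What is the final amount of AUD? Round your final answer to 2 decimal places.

154.80

2500 MXN × 0.1964 = 491 AED
491 AED × 366.3 = 179853.3 KRW
179853.3 KRW × 0.0008332 = 149.85376956 SGD
149.85376956 SGD × 1.033 = 154.79894395548 AUD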